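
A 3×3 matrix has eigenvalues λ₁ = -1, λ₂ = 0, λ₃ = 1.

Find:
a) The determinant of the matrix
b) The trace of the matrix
det = 0, trace = 0

Two standard eigenvalue identities:
- det(A) equals the product of the eigenvalues (counted with multiplicity).
- trace(A) equals the sum of the eigenvalues.
det(A) = (-1)*(0)*(1) = 0.
trace(A) = -1 + 0 + 1 = 0.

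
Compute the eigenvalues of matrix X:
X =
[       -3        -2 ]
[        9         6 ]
λ = 0, 3

Solve det(X - λI) = 0. For a 2×2 matrix the characteristic equation is λ² - (trace)λ + det = 0.
trace(X) = a + d = -3 + 6 = 3.
det(X) = a*d - b*c = (-3)*(6) - (-2)*(9) = -18 + 18 = 0.
Characteristic equation: λ² - (3)λ + (0) = 0.
Discriminant = (3)² - 4*(0) = 9 - 0 = 9.
λ = (3 ± √9) / 2 = (3 ± 3) / 2 = 0, 3.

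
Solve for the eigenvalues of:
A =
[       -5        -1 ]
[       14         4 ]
λ = -3, 2

Solve det(A - λI) = 0. For a 2×2 matrix the characteristic equation is λ² - (trace)λ + det = 0.
trace(A) = a + d = -5 + 4 = -1.
det(A) = a*d - b*c = (-5)*(4) - (-1)*(14) = -20 + 14 = -6.
Characteristic equation: λ² - (-1)λ + (-6) = 0.
Discriminant = (-1)² - 4*(-6) = 1 + 24 = 25.
λ = (-1 ± √25) / 2 = (-1 ± 5) / 2 = -3, 2.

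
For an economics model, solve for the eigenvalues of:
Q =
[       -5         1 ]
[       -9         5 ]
λ = -4, 4

Solve det(Q - λI) = 0. For a 2×2 matrix the characteristic equation is λ² - (trace)λ + det = 0.
trace(Q) = a + d = -5 + 5 = 0.
det(Q) = a*d - b*c = (-5)*(5) - (1)*(-9) = -25 + 9 = -16.
Characteristic equation: λ² - (0)λ + (-16) = 0.
Discriminant = (0)² - 4*(-16) = 0 + 64 = 64.
λ = (0 ± √64) / 2 = (0 ± 8) / 2 = -4, 4.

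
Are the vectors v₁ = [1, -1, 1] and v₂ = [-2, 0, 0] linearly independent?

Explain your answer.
Yes, linearly independent

Two vectors are linearly dependent iff one is a scalar multiple of the other.
No single scalar k satisfies v₂ = k·v₁ (the ratios of corresponding entries disagree), so v₁ and v₂ are linearly independent.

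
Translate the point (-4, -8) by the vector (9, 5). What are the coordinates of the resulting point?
(5, -3)

Translation by (9, 5):
x' = -4 + 9 = 5
y' = -8 + 5 = -3
Homogeneous matrix: [[1, 0, 9], [0, 1, 5], [0, 0, 1]]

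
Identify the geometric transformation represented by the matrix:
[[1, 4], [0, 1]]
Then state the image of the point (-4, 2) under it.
horizontal shear with factor 4; image of (-4, 2) is (4, 2)

The matrix [[1, k], [0, 1]] sends (x, y) to (x + 4y, y), leaving the y-coordinate fixed: a horizontal shear.
The matrix [[1, 4], [0, 1]] represents: horizontal shear with factor 4.
Applying it to (-4, 2): [1·-4 + 4·2, 0·-4 + 1·2] = (4, 2).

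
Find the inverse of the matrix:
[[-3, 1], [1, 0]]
[[0, 1], [1, 3]]

For [[a,b],[c,d]], inverse = (1/det)·[[d,-b],[-c,a]]
det = -3·0 - 1·1 = -1
Inverse = (1/-1)·[[0, -1], [-1, -3]]
        = [[0, 1], [1, 3]]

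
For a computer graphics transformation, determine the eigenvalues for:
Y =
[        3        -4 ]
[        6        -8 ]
λ = -5, 0

Solve det(Y - λI) = 0. For a 2×2 matrix the characteristic equation is λ² - (trace)λ + det = 0.
trace(Y) = a + d = 3 - 8 = -5.
det(Y) = a*d - b*c = (3)*(-8) - (-4)*(6) = -24 + 24 = 0.
Characteristic equation: λ² - (-5)λ + (0) = 0.
Discriminant = (-5)² - 4*(0) = 25 - 0 = 25.
λ = (-5 ± √25) / 2 = (-5 ± 5) / 2 = -5, 0.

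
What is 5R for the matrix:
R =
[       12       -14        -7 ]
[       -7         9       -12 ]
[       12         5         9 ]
5R =
[       60       -70       -35 ]
[      -35        45       -60 ]
[       60        25        45 ]

Scalar multiplication is elementwise: (5R)[i][j] = 5 * R[i][j].
  (5R)[0][0] = 5 * (12) = 60
  (5R)[0][1] = 5 * (-14) = -70
  (5R)[0][2] = 5 * (-7) = -35
  (5R)[1][0] = 5 * (-7) = -35
  (5R)[1][1] = 5 * (9) = 45
  (5R)[1][2] = 5 * (-12) = -60
  (5R)[2][0] = 5 * (12) = 60
  (5R)[2][1] = 5 * (5) = 25
  (5R)[2][2] = 5 * (9) = 45
5R =
[       60       -70       -35 ]
[      -35        45       -60 ]
[       60        25        45 ]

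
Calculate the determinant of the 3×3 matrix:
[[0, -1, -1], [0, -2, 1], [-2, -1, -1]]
6

Expansion along first row:
det = 0·det([[-2,1],[-1,-1]]) - -1·det([[0,1],[-2,-1]]) + -1·det([[0,-2],[-2,-1]])
    = 0·(-2·-1 - 1·-1) - -1·(0·-1 - 1·-2) + -1·(0·-1 - -2·-2)
    = 0·3 - -1·2 + -1·-4
    = 0 + 2 + 4 = 6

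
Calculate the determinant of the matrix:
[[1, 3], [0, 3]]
3

For a 2×2 matrix [[a, b], [c, d]], det = ad - bc
det = (1)(3) - (3)(0) = 3 - 0 = 3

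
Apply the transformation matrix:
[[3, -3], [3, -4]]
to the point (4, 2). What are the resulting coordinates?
(6, 4)

Matrix multiplication:
[[3, -3], [3, -4]] × [4, 2]ᵀ
= [3×4 + -3×2, 3×4 + -4×2]ᵀ
= [6.0000, 4.0000]ᵀ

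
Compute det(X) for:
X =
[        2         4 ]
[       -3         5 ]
det(X) = 22

For a 2×2 matrix [[a, b], [c, d]], det = a*d - b*c.
det(X) = (2)*(5) - (4)*(-3) = 10 + 12 = 22.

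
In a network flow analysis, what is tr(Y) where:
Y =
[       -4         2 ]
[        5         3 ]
tr(Y) = -4 + 3 = -1

The trace of a square matrix is the sum of its diagonal entries.
Diagonal entries of Y: Y[0][0] = -4, Y[1][1] = 3.
tr(Y) = -4 + 3 = -1.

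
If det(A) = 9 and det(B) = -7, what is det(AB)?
-63

Use the multiplicative property of determinants: det(AB) = det(A)*det(B).
det(AB) = (9)*(-7) = -63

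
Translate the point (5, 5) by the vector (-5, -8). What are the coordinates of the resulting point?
(0, -3)

Translation by (-5, -8):
x' = 5 + -5 = 0
y' = 5 + -8 = -3
Homogeneous matrix: [[1, 0, -5], [0, 1, -8], [0, 0, 1]]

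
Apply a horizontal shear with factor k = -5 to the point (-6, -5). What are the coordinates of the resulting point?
(19, -5)

Shear matrix for horizontal shear with factor k = -5:
[[1, -5], [0, 1]]
Result: (-6, -5) → (19, -5)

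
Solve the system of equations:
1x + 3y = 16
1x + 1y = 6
x = 1, y = 5

Use elimination (row reduction):
Equation 1: 1x + 3y = 16.
Equation 2: 1x + 1y = 6.
Multiply Eq1 by 1 and Eq2 by 1: 1x + 3y = 16;  1x + 1y = 6.
Subtract: (-2)y = -10, so y = 5.
Back-substitute into Eq1: 1x + 3*(5) = 16, so x = 1.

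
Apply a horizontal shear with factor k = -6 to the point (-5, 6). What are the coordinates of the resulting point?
(-41, 6)

Shear matrix for horizontal shear with factor k = -6:
[[1, -6], [0, 1]]
Result: (-5, 6) → (-41, 6)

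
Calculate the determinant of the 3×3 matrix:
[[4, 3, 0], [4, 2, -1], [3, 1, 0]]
-5

Expansion along first row:
det = 4·det([[2,-1],[1,0]]) - 3·det([[4,-1],[3,0]]) + 0·det([[4,2],[3,1]])
    = 4·(2·0 - -1·1) - 3·(4·0 - -1·3) + 0·(4·1 - 2·3)
    = 4·1 - 3·3 + 0·-2
    = 4 + -9 + 0 = -5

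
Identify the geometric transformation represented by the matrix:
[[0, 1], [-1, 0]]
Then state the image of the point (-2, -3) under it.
rotation by 90° clockwise (i.e., 270° counterclockwise); image of (-2, -3) is (-3, 2)

This matches the form [[cos θ, -sin θ], [sin θ, cos θ]] of a rotation matrix; reading off cos θ and sin θ gives the angle.
The matrix [[0, 1], [-1, 0]] represents: rotation by 90° clockwise (i.e., 270° counterclockwise).
Applying it to (-2, -3): [0·-2 + 1·-3, -1·-2 + 0·-3] = (-3, 2).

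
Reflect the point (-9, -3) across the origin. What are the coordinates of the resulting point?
(9, 3)

Reflection across origin: (-9, -3) → (9, 3)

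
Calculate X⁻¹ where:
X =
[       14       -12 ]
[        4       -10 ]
det(X) = -92
X⁻¹ =
[     5/46     -3/23 ]
[     1/23     -7/46 ]

For a 2×2 matrix X = [[a, b], [c, d]] with det(X) ≠ 0, X⁻¹ = (1/det(X)) * [[d, -b], [-c, a]].
det(X) = (14)*(-10) - (-12)*(4) = -140 + 48 = -92.
X⁻¹ = (1/-92) * [[-10, 12], [-4, 14]].
Dividing each entry by -92 and reducing:
X⁻¹ =
[     5/46     -3/23 ]
[     1/23     -7/46 ]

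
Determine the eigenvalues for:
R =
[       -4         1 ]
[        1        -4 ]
λ = -5, -3

Solve det(R - λI) = 0. For a 2×2 matrix the characteristic equation is λ² - (trace)λ + det = 0.
trace(R) = a + d = -4 - 4 = -8.
det(R) = a*d - b*c = (-4)*(-4) - (1)*(1) = 16 - 1 = 15.
Characteristic equation: λ² - (-8)λ + (15) = 0.
Discriminant = (-8)² - 4*(15) = 64 - 60 = 4.
λ = (-8 ± √4) / 2 = (-8 ± 2) / 2 = -5, -3.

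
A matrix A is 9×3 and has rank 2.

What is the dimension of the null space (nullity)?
1

The rank-nullity theorem for an m×n matrix states:
rank(A) + nullity(A) = n (the number of columns).
Here n = 3 and rank(A) = 2, so nullity(A) = 3 - 2 = 1.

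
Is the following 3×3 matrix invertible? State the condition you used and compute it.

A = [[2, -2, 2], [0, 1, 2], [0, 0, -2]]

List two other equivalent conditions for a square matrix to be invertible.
Yes, invertible; det(A) = -4 ≠ 0. Equivalent conditions: rank(A) = 3; Ax = 0 has only the trivial solution; 0 is not an eigenvalue; the columns of A are linearly independent.

To check invertibility, compute det(A).
The given matrix is triangular, so det(A) equals the product of its diagonal entries = -4 ≠ 0.
Since det(A) ≠ 0, A is invertible.
Equivalent conditions for a square matrix A to be invertible:
- rank(A) = 3 (full rank).
- The homogeneous system Ax = 0 has only the trivial solution x = 0.
- 0 is not an eigenvalue of A.
- The columns (equivalently rows) of A are linearly independent.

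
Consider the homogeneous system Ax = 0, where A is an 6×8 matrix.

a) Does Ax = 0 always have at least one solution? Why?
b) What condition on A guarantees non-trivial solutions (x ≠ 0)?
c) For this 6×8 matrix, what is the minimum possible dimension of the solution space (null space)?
a) Yes, x = 0 is always a solution. b) When A has linearly dependent columns (rank < n). c) Minimum nullity = 2.

a) x = 0 satisfies A·0 = 0, so the zero vector is always a solution.
b) Non-trivial solutions exist iff the columns of A are linearly dependent, equivalently rank(A) < n (the number of columns).
c) By rank-nullity, rank(A) + nullity(A) = n = 8. Since A has only 6 rows, rank(A) ≤ 6, so nullity(A) ≥ 8 - 6 = 2.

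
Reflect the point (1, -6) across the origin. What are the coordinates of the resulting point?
(-1, 6)

Reflection across origin: (1, -6) → (-1, 6)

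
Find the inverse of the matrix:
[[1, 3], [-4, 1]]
[[1/13, -3/13], [4/13, 1/13]]

For [[a,b],[c,d]], inverse = (1/det)·[[d,-b],[-c,a]]
det = 1·1 - 3·-4 = 13
Inverse = (1/13)·[[1, -3], [4, 1]]
        = [[1/13, -3/13], [4/13, 1/13]]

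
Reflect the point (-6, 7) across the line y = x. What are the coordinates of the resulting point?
(7, -6)

Reflection across line y = x: (-6, 7) → (7, -6)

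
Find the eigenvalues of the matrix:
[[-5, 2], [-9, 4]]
λ = -2 and λ = 1

Characteristic equation: det(A - λI) = 0
λ² - (trace)λ + (det) = 0
λ² - (-1)λ + (-2) = 0
λ² + 1λ - 2 = 0
Solving: λ = -2, 1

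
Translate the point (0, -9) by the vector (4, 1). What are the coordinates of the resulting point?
(4, -8)

Translation by (4, 1):
x' = 0 + 4 = 4
y' = -9 + 1 = -8
Homogeneous matrix: [[1, 0, 4], [0, 1, 1], [0, 0, 1]]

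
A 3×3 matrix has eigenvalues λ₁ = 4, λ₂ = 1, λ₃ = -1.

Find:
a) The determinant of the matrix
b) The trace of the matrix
det = -4, trace = 4

Two standard eigenvalue identities:
- det(A) equals the product of the eigenvalues (counted with multiplicity).
- trace(A) equals the sum of the eigenvalues.
det(A) = (4)*(1)*(-1) = -4.
trace(A) = 4 + 1 - 1 = 4.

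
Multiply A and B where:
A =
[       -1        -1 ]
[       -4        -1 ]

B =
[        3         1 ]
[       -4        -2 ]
AB =
[        1         1 ]
[       -8        -2 ]

Matrix multiplication: (AB)[i][j] = sum over k of A[i][k] * B[k][j].
  (AB)[0][0] = (-1)*(3) + (-1)*(-4) = 1
  (AB)[0][1] = (-1)*(1) + (-1)*(-2) = 1
  (AB)[1][0] = (-4)*(3) + (-1)*(-4) = -8
  (AB)[1][1] = (-4)*(1) + (-1)*(-2) = -2
AB =
[        1         1 ]
[       -8        -2 ]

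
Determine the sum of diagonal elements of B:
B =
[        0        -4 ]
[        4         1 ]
tr(B) = 0 + 1 = 1

The trace of a square matrix is the sum of its diagonal entries.
Diagonal entries of B: B[0][0] = 0, B[1][1] = 1.
tr(B) = 0 + 1 = 1.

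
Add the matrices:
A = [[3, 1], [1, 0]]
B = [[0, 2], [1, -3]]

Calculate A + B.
[[3, 3], [2, -3]]

Add corresponding elements:
(3)+(0)=3
(1)+(2)=3
(1)+(1)=2
(0)+(-3)=-3
A + B = [[3, 3], [2, -3]]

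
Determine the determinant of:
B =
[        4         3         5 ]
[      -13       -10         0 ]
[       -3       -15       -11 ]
det(B) = 836

Expand along row 0 (cofactor expansion): det(B) = a*(e*i - f*h) - b*(d*i - f*g) + c*(d*h - e*g), where the 3×3 is [[a, b, c], [d, e, f], [g, h, i]].
Minor M_00 = (-10)*(-11) - (0)*(-15) = 110 - 0 = 110.
Minor M_01 = (-13)*(-11) - (0)*(-3) = 143 - 0 = 143.
Minor M_02 = (-13)*(-15) - (-10)*(-3) = 195 - 30 = 165.
det(B) = (4)*(110) - (3)*(143) + (5)*(165) = 440 - 429 + 825 = 836.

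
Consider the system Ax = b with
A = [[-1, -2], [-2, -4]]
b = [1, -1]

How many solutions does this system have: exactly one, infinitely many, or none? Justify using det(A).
No solution

det(A) = (-1)*(-4) - (-2)*(-2) = 0, so A is singular.
The column space of A is span(column 1) = span([-1, -2]).
b = [1, -1] is not a scalar multiple of column 1, so b ∉ column space and the system is inconsistent — no solution.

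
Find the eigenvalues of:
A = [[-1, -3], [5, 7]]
λ = 2, 4

Solve det(A - λI) = 0. For a 2×2 matrix this is λ² - (trace)λ + det = 0.
trace(A) = -1 + 7 = 6.
det(A) = (-1)*(7) - (-3)*(5) = -7 + 15 = 8.
Characteristic equation: λ² - (6)λ + (8) = 0.
Discriminant: (6)² - 4*(8) = 36 - 32 = 4.
Roots: λ = (6 ± √4) / 2 = 2, 4.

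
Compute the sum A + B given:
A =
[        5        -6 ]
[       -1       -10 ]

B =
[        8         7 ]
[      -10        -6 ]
A + B =
[       13         1 ]
[      -11       -16 ]

Matrix addition is elementwise: (A+B)[i][j] = A[i][j] + B[i][j].
  (A+B)[0][0] = (5) + (8) = 13
  (A+B)[0][1] = (-6) + (7) = 1
  (A+B)[1][0] = (-1) + (-10) = -11
  (A+B)[1][1] = (-10) + (-6) = -16
A + B =
[       13         1 ]
[      -11       -16 ]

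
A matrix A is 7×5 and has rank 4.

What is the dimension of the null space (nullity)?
1

The rank-nullity theorem for an m×n matrix states:
rank(A) + nullity(A) = n (the number of columns).
Here n = 5 and rank(A) = 4, so nullity(A) = 5 - 4 = 1.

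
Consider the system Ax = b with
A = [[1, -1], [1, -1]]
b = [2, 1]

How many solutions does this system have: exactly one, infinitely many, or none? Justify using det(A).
No solution

det(A) = (1)*(-1) - (-1)*(1) = 0, so A is singular.
The column space of A is span(column 1) = span([1, 1]).
b = [2, 1] is not a scalar multiple of column 1, so b ∉ column space and the system is inconsistent — no solution.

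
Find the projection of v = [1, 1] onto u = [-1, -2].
[3/5, 6/5]

The projection of v onto u is proj_u(v) = ((v·u) / (u·u)) · u.
v·u = (1)*(-1) + (1)*(-2) = -3.
u·u = (-1)*(-1) + (-2)*(-2) = 5.
coefficient = -3 / 5 = -3/5.
proj_u(v) = -3/5 · [-1, -2] = [3/5, 6/5].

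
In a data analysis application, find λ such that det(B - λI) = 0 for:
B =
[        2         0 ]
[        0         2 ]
λ = 2, 2

Solve det(B - λI) = 0. For a 2×2 matrix the characteristic equation is λ² - (trace)λ + det = 0.
trace(B) = a + d = 2 + 2 = 4.
det(B) = a*d - b*c = (2)*(2) - (0)*(0) = 4 - 0 = 4.
Characteristic equation: λ² - (4)λ + (4) = 0.
Discriminant = (4)² - 4*(4) = 16 - 16 = 0.
λ = (4 ± √0) / 2 = (4 ± 0) / 2 = 2, 2.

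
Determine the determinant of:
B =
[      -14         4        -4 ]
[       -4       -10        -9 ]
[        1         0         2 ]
det(B) = 236

Expand along row 0 (cofactor expansion): det(B) = a*(e*i - f*h) - b*(d*i - f*g) + c*(d*h - e*g), where the 3×3 is [[a, b, c], [d, e, f], [g, h, i]].
Minor M_00 = (-10)*(2) - (-9)*(0) = -20 - 0 = -20.
Minor M_01 = (-4)*(2) - (-9)*(1) = -8 + 9 = 1.
Minor M_02 = (-4)*(0) - (-10)*(1) = 0 + 10 = 10.
det(B) = (-14)*(-20) - (4)*(1) + (-4)*(10) = 280 - 4 - 40 = 236.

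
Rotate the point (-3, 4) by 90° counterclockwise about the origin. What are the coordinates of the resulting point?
(-4, -3)

Rotation matrix R(θ) = [[cos θ, -sin θ], [sin θ, cos θ]]; for θ = 90°:
R = [[0, -1], [1, 0]]
Result: R × [-3, 4]ᵀ = [0·-3 + (-1)·4, 1·-3 + (0)·4]ᵀ = (-4, -3)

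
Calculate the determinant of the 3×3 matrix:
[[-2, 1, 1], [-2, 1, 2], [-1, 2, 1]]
3

Expansion along first row:
det = -2·det([[1,2],[2,1]]) - 1·det([[-2,2],[-1,1]]) + 1·det([[-2,1],[-1,2]])
    = -2·(1·1 - 2·2) - 1·(-2·1 - 2·-1) + 1·(-2·2 - 1·-1)
    = -2·-3 - 1·0 + 1·-3
    = 6 + 0 + -3 = 3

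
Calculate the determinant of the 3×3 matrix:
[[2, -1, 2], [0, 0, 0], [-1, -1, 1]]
0

Expansion along first row:
det = 2·det([[0,0],[-1,1]]) - -1·det([[0,0],[-1,1]]) + 2·det([[0,0],[-1,-1]])
    = 2·(0·1 - 0·-1) - -1·(0·1 - 0·-1) + 2·(0·-1 - 0·-1)
    = 2·0 - -1·0 + 2·0
    = 0 + 0 + 0 = 0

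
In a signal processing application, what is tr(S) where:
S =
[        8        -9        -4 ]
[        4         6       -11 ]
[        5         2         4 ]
tr(S) = 8 + 6 + 4 = 18

The trace of a square matrix is the sum of its diagonal entries.
Diagonal entries of S: S[0][0] = 8, S[1][1] = 6, S[2][2] = 4.
tr(S) = 8 + 6 + 4 = 18.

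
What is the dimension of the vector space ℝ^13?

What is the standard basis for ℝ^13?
Dimension = 13; standard basis = {e_1, e_2, e_3, …, e_13}

ℝ^13 is the space of 13-tuples of real numbers; its dimension is 13.
The standard basis consists of 13 vectors: e_1, e_2, e_3, …, e_13, where e_i is the vector with 1 in position i and 0 elsewhere.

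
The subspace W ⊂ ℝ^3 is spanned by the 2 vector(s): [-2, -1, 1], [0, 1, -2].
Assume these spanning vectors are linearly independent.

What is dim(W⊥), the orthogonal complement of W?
dim(W⊥) = 1

For any subspace W of ℝ^n, dim(W) + dim(W⊥) = n (the whole-space dimension).
Here the given 2 vectors are linearly independent, so dim(W) = 2.
Thus dim(W⊥) = n - dim(W) = 3 - 2 = 1.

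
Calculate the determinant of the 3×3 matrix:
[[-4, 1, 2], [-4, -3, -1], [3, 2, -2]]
-41

Expansion along first row:
det = -4·det([[-3,-1],[2,-2]]) - 1·det([[-4,-1],[3,-2]]) + 2·det([[-4,-3],[3,2]])
    = -4·(-3·-2 - -1·2) - 1·(-4·-2 - -1·3) + 2·(-4·2 - -3·3)
    = -4·8 - 1·11 + 2·1
    = -32 + -11 + 2 = -41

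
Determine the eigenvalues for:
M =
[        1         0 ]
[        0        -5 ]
λ = -5, 1

Solve det(M - λI) = 0. For a 2×2 matrix the characteristic equation is λ² - (trace)λ + det = 0.
trace(M) = a + d = 1 - 5 = -4.
det(M) = a*d - b*c = (1)*(-5) - (0)*(0) = -5 - 0 = -5.
Characteristic equation: λ² - (-4)λ + (-5) = 0.
Discriminant = (-4)² - 4*(-5) = 16 + 20 = 36.
λ = (-4 ± √36) / 2 = (-4 ± 6) / 2 = -5, 1.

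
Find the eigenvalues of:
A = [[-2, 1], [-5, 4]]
λ = -1, 3

Solve det(A - λI) = 0. For a 2×2 matrix this is λ² - (trace)λ + det = 0.
trace(A) = -2 + 4 = 2.
det(A) = (-2)*(4) - (1)*(-5) = -8 + 5 = -3.
Characteristic equation: λ² - (2)λ + (-3) = 0.
Discriminant: (2)² - 4*(-3) = 4 + 12 = 16.
Roots: λ = (2 ± √16) / 2 = -1, 3.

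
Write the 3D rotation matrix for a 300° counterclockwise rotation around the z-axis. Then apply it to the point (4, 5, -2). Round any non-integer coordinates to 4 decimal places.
R = [[1/2, √3/2, 0], [-√3/2, 1/2, 0], [0, 0, 1]]; R·(4, 5, -2) = (6.3301, -0.9641, -2.0000)

Rotation matrix for 300° around z-axis:
cos(300°) = 1/2, sin(300°) = -√3/2
R = [[1/2, √3/2, 0], [-√3/2, 1/2, 0], [0, 0, 1]]
Apply to (4, 5, -2): R·[4, 5, -2]ᵀ = (6.3301, -0.9641, -2.0000)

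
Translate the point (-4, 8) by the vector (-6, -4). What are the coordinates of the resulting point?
(-10, 4)

Translation by (-6, -4):
x' = -4 + -6 = -10
y' = 8 + -4 = 4
Homogeneous matrix: [[1, 0, -6], [0, 1, -4], [0, 0, 1]]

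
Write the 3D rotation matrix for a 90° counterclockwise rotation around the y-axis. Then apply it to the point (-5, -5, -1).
R = [[0, 0, 1], [0, 1, 0], [-1, 0, 0]]; R·(-5, -5, -1) = (-1, -5, 5)

Rotation matrix for 90° around y-axis:
cos(90°) = 0, sin(90°) = 1
R = [[0, 0, 1], [0, 1, 0], [-1, 0, 0]]
Apply to (-5, -5, -1): R·[-5, -5, -1]ᵀ = (-1, -5, 5)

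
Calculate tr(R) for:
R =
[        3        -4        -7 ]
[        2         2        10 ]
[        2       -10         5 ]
tr(R) = 3 + 2 + 5 = 10

The trace of a square matrix is the sum of its diagonal entries.
Diagonal entries of R: R[0][0] = 3, R[1][1] = 2, R[2][2] = 5.
tr(R) = 3 + 2 + 5 = 10.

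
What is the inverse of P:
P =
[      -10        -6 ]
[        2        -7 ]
det(P) = 82
P⁻¹ =
[    -7/82      3/41 ]
[    -1/41     -5/41 ]

For a 2×2 matrix P = [[a, b], [c, d]] with det(P) ≠ 0, P⁻¹ = (1/det(P)) * [[d, -b], [-c, a]].
det(P) = (-10)*(-7) - (-6)*(2) = 70 + 12 = 82.
P⁻¹ = (1/82) * [[-7, 6], [-2, -10]].
Dividing each entry by 82 and reducing:
P⁻¹ =
[    -7/82      3/41 ]
[    -1/41     -5/41 ]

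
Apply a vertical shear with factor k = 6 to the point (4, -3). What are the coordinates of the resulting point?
(4, 21)

Shear matrix for vertical shear with factor k = 6:
[[1, 0], [6, 1]]
Result: (4, -3) → (4, 21)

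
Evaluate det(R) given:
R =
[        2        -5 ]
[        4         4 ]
det(R) = 28

For a 2×2 matrix [[a, b], [c, d]], det = a*d - b*c.
det(R) = (2)*(4) - (-5)*(4) = 8 + 20 = 28.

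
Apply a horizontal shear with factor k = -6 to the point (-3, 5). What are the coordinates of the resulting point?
(-33, 5)

Shear matrix for horizontal shear with factor k = -6:
[[1, -6], [0, 1]]
Result: (-3, 5) → (-33, 5)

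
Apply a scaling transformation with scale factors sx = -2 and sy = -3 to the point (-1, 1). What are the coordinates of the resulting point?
(2, -3)

Scaling matrix:
[[-2, 0], [0, -3]]
Result: (-1 × -2, 1 × -3) = (2, -3)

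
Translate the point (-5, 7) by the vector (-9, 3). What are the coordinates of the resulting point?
(-14, 10)

Translation by (-9, 3):
x' = -5 + -9 = -14
y' = 7 + 3 = 10
Homogeneous matrix: [[1, 0, -9], [0, 1, 3], [0, 0, 1]]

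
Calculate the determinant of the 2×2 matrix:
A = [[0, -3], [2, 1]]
6

For A = [[a, b], [c, d]], det(A) = a*d - b*c.
det(A) = (0)*(1) - (-3)*(2) = 0 - -6 = 6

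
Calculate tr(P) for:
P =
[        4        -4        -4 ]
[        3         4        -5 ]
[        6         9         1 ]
tr(P) = 4 + 4 + 1 = 9

The trace of a square matrix is the sum of its diagonal entries.
Diagonal entries of P: P[0][0] = 4, P[1][1] = 4, P[2][2] = 1.
tr(P) = 4 + 4 + 1 = 9.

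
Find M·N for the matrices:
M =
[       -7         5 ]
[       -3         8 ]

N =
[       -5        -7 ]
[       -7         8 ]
MN =
[        0        89 ]
[      -41        85 ]

Matrix multiplication: (MN)[i][j] = sum over k of M[i][k] * N[k][j].
  (MN)[0][0] = (-7)*(-5) + (5)*(-7) = 0
  (MN)[0][1] = (-7)*(-7) + (5)*(8) = 89
  (MN)[1][0] = (-3)*(-5) + (8)*(-7) = -41
  (MN)[1][1] = (-3)*(-7) + (8)*(8) = 85
MN =
[        0        89 ]
[      -41        85 ]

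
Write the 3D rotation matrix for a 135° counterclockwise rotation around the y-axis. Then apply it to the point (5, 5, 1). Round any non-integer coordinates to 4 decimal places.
R = [[-√2/2, 0, √2/2], [0, 1, 0], [-√2/2, 0, -√2/2]]; R·(5, 5, 1) = (-2.8284, 5.0000, -4.2426)

Rotation matrix for 135° around y-axis:
cos(135°) = -√2/2, sin(135°) = √2/2
R = [[-√2/2, 0, √2/2], [0, 1, 0], [-√2/2, 0, -√2/2]]
Apply to (5, 5, 1): R·[5, 5, 1]ᵀ = (-2.8284, 5.0000, -4.2426)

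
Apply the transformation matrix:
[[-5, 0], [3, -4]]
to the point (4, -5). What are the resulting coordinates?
(-20, 32)

Matrix multiplication:
[[-5, 0], [3, -4]] × [4, -5]ᵀ
= [-5×4 + 0×-5, 3×4 + -4×-5]ᵀ
= [-20.0000, 32.0000]ᵀ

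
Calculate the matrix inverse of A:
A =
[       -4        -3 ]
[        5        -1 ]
det(A) = 19
A⁻¹ =
[    -1/19      3/19 ]
[    -5/19     -4/19 ]

For a 2×2 matrix A = [[a, b], [c, d]] with det(A) ≠ 0, A⁻¹ = (1/det(A)) * [[d, -b], [-c, a]].
det(A) = (-4)*(-1) - (-3)*(5) = 4 + 15 = 19.
A⁻¹ = (1/19) * [[-1, 3], [-5, -4]].
Dividing each entry by 19 and reducing:
A⁻¹ =
[    -1/19      3/19 ]
[    -5/19     -4/19 ]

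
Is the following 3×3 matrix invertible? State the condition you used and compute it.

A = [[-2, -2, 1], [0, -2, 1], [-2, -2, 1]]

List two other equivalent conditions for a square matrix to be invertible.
No, not invertible; det(A) = 0 (two rows are equal, so the rows are linearly dependent). Equivalent conditions (failing for this A): rank(A) < 3; Ax = 0 has non-trivial solutions; 0 is an eigenvalue; the columns are linearly dependent.

To check invertibility, compute det(A).
In this matrix, row 0 and the last row are identical, so one row is a scalar multiple of another and the rows are linearly dependent.
A matrix with linearly dependent rows has det = 0 and is not invertible.
Equivalent failed conditions:
- rank(A) < 3.
- Ax = 0 has non-trivial solutions.
- 0 is an eigenvalue.
- The columns are linearly dependent.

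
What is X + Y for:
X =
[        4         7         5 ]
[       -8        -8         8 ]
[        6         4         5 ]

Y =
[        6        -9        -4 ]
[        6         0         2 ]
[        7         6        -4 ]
X + Y =
[       10        -2         1 ]
[       -2        -8        10 ]
[       13        10         1 ]

Matrix addition is elementwise: (X+Y)[i][j] = X[i][j] + Y[i][j].
  (X+Y)[0][0] = (4) + (6) = 10
  (X+Y)[0][1] = (7) + (-9) = -2
  (X+Y)[0][2] = (5) + (-4) = 1
  (X+Y)[1][0] = (-8) + (6) = -2
  (X+Y)[1][1] = (-8) + (0) = -8
  (X+Y)[1][2] = (8) + (2) = 10
  (X+Y)[2][0] = (6) + (7) = 13
  (X+Y)[2][1] = (4) + (6) = 10
  (X+Y)[2][2] = (5) + (-4) = 1
X + Y =
[       10        -2         1 ]
[       -2        -8        10 ]
[       13        10         1 ]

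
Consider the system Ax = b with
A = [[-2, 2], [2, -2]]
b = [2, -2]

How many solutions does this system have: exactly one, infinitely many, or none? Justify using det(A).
Infinitely many solutions

det(A) = (-2)*(-2) - (2)*(2) = 0, so A is singular (column 2 is -1 times column 1).
b = [2, -2] = -1 * column 1 of A, so b lies in the column space of A.
A singular matrix whose right-hand side is in its column space gives a 1-parameter family of solutions — infinitely many.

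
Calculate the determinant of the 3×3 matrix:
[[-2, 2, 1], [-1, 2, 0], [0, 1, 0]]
-1

Expansion along first row:
det = -2·det([[2,0],[1,0]]) - 2·det([[-1,0],[0,0]]) + 1·det([[-1,2],[0,1]])
    = -2·(2·0 - 0·1) - 2·(-1·0 - 0·0) + 1·(-1·1 - 2·0)
    = -2·0 - 2·0 + 1·-1
    = 0 + 0 + -1 = -1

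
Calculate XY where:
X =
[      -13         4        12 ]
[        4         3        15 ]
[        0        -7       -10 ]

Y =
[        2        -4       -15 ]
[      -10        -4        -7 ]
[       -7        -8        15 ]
XY =
[     -150       -60       347 ]
[     -127      -148       144 ]
[      140       108      -101 ]

Matrix multiplication: (XY)[i][j] = sum over k of X[i][k] * Y[k][j].
  (XY)[0][0] = (-13)*(2) + (4)*(-10) + (12)*(-7) = -150
  (XY)[0][1] = (-13)*(-4) + (4)*(-4) + (12)*(-8) = -60
  (XY)[0][2] = (-13)*(-15) + (4)*(-7) + (12)*(15) = 347
  (XY)[1][0] = (4)*(2) + (3)*(-10) + (15)*(-7) = -127
  (XY)[1][1] = (4)*(-4) + (3)*(-4) + (15)*(-8) = -148
  (XY)[1][2] = (4)*(-15) + (3)*(-7) + (15)*(15) = 144
  (XY)[2][0] = (0)*(2) + (-7)*(-10) + (-10)*(-7) = 140
  (XY)[2][1] = (0)*(-4) + (-7)*(-4) + (-10)*(-8) = 108
  (XY)[2][2] = (0)*(-15) + (-7)*(-7) + (-10)*(15) = -101
XY =
[     -150       -60       347 ]
[     -127      -148       144 ]
[      140       108      -101 ]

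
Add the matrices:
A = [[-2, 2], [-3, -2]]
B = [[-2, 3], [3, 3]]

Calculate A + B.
[[-4, 5], [0, 1]]

Add corresponding elements:
(-2)+(-2)=-4
(2)+(3)=5
(-3)+(3)=0
(-2)+(3)=1
A + B = [[-4, 5], [0, 1]]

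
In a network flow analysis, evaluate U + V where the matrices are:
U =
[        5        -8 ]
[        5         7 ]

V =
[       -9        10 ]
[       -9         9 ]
U + V =
[       -4         2 ]
[       -4        16 ]

Matrix addition is elementwise: (U+V)[i][j] = U[i][j] + V[i][j].
  (U+V)[0][0] = (5) + (-9) = -4
  (U+V)[0][1] = (-8) + (10) = 2
  (U+V)[1][0] = (5) + (-9) = -4
  (U+V)[1][1] = (7) + (9) = 16
U + V =
[       -4         2 ]
[       -4        16 ]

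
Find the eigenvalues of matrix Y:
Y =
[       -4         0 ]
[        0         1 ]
λ = -4, 1

Solve det(Y - λI) = 0. For a 2×2 matrix the characteristic equation is λ² - (trace)λ + det = 0.
trace(Y) = a + d = -4 + 1 = -3.
det(Y) = a*d - b*c = (-4)*(1) - (0)*(0) = -4 - 0 = -4.
Characteristic equation: λ² - (-3)λ + (-4) = 0.
Discriminant = (-3)² - 4*(-4) = 9 + 16 = 25.
λ = (-3 ± √25) / 2 = (-3 ± 5) / 2 = -4, 1.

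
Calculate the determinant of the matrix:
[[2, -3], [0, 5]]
10

For a 2×2 matrix [[a, b], [c, d]], det = ad - bc
det = (2)(5) - (-3)(0) = 10 - 0 = 10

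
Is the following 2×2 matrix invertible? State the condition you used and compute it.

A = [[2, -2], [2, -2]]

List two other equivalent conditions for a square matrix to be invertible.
No, not invertible; det(A) = 0 (two rows are equal, so the rows are linearly dependent). Equivalent conditions (failing for this A): rank(A) < 2; Ax = 0 has non-trivial solutions; 0 is an eigenvalue; the columns are linearly dependent.

To check invertibility, compute det(A).
In this matrix, row 0 and the last row are identical, so one row is a scalar multiple of another and the rows are linearly dependent.
A matrix with linearly dependent rows has det = 0 and is not invertible.
Equivalent failed conditions:
- rank(A) < 2.
- Ax = 0 has non-trivial solutions.
- 0 is an eigenvalue.
- The columns are linearly dependent.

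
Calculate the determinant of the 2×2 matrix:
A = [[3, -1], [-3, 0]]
-3

For A = [[a, b], [c, d]], det(A) = a*d - b*c.
det(A) = (3)*(0) - (-1)*(-3) = 0 - 3 = -3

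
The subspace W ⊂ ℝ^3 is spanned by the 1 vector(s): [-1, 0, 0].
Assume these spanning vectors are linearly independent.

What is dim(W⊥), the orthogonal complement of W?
dim(W⊥) = 2

For any subspace W of ℝ^n, dim(W) + dim(W⊥) = n (the whole-space dimension).
Here the given 1 vectors are linearly independent, so dim(W) = 1.
Thus dim(W⊥) = n - dim(W) = 3 - 1 = 2.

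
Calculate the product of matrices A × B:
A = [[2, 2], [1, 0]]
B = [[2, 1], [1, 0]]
[[6, 2], [2, 1]]

Matrix multiplication:
C[0][0] = 2×2 + 2×1 = 6
C[0][1] = 2×1 + 2×0 = 2
C[1][0] = 1×2 + 0×1 = 2
C[1][1] = 1×1 + 0×0 = 1
Result: [[6, 2], [2, 1]]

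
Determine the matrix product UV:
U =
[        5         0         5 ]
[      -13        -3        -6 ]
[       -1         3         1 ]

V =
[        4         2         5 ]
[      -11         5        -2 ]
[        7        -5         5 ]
UV =
[       55       -15        50 ]
[      -61       -11       -89 ]
[      -30         8        -6 ]

Matrix multiplication: (UV)[i][j] = sum over k of U[i][k] * V[k][j].
  (UV)[0][0] = (5)*(4) + (0)*(-11) + (5)*(7) = 55
  (UV)[0][1] = (5)*(2) + (0)*(5) + (5)*(-5) = -15
  (UV)[0][2] = (5)*(5) + (0)*(-2) + (5)*(5) = 50
  (UV)[1][0] = (-13)*(4) + (-3)*(-11) + (-6)*(7) = -61
  (UV)[1][1] = (-13)*(2) + (-3)*(5) + (-6)*(-5) = -11
  (UV)[1][2] = (-13)*(5) + (-3)*(-2) + (-6)*(5) = -89
  (UV)[2][0] = (-1)*(4) + (3)*(-11) + (1)*(7) = -30
  (UV)[2][1] = (-1)*(2) + (3)*(5) + (1)*(-5) = 8
  (UV)[2][2] = (-1)*(5) + (3)*(-2) + (1)*(5) = -6
UV =
[       55       -15        50 ]
[      -61       -11       -89 ]
[      -30         8        -6 ]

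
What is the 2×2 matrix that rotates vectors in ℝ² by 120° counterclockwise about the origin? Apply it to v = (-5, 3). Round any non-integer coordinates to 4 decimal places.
R = [[-1/2, -√3/2], [√3/2, -1/2]]; R·v = (-0.0981, -5.8301)

A counterclockwise rotation by angle θ in ℝ² has matrix R(θ) = [[cos θ, -sin θ], [sin θ, cos θ]].
For θ = 120°: cos θ = -1/2, sin θ = √3/2.
R(120°) = [[-1/2, -√3/2], [√3/2, -1/2]].
R·v = [-1/2·-5 + (-√3/2)·3, √3/2·-5 + -1/2·3] = (-0.0981, -5.8301).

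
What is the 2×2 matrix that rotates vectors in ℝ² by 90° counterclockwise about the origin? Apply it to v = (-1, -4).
R = [[0, -1], [1, 0]]; R·v = (4, -1)

A counterclockwise rotation by angle θ in ℝ² has matrix R(θ) = [[cos θ, -sin θ], [sin θ, cos θ]].
For θ = 90°: cos θ = 0, sin θ = 1.
R(90°) = [[0, -1], [1, 0]].
R·v = [0·-1 + (-1)·-4, 1·-1 + 0·-4] = (4, -1).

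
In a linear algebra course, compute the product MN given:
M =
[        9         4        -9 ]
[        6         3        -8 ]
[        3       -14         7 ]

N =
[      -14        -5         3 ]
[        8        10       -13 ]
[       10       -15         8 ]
MN =
[     -184       130       -97 ]
[     -140       120       -85 ]
[      -84      -260       247 ]

Matrix multiplication: (MN)[i][j] = sum over k of M[i][k] * N[k][j].
  (MN)[0][0] = (9)*(-14) + (4)*(8) + (-9)*(10) = -184
  (MN)[0][1] = (9)*(-5) + (4)*(10) + (-9)*(-15) = 130
  (MN)[0][2] = (9)*(3) + (4)*(-13) + (-9)*(8) = -97
  (MN)[1][0] = (6)*(-14) + (3)*(8) + (-8)*(10) = -140
  (MN)[1][1] = (6)*(-5) + (3)*(10) + (-8)*(-15) = 120
  (MN)[1][2] = (6)*(3) + (3)*(-13) + (-8)*(8) = -85
  (MN)[2][0] = (3)*(-14) + (-14)*(8) + (7)*(10) = -84
  (MN)[2][1] = (3)*(-5) + (-14)*(10) + (7)*(-15) = -260
  (MN)[2][2] = (3)*(3) + (-14)*(-13) + (7)*(8) = 247
MN =
[     -184       130       -97 ]
[     -140       120       -85 ]
[      -84      -260       247 ]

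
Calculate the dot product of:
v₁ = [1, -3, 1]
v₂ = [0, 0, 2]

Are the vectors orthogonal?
2, No

The dot product is the sum of products of corresponding components.
v₁·v₂ = (1)*(0) + (-3)*(0) + (1)*(2) = 0 + 0 + 2 = 2.
Two vectors are orthogonal iff their dot product is 0; here the dot product is 2, so the vectors are not orthogonal.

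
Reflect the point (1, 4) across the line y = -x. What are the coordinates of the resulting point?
(-4, -1)

Reflection across line y = -x: (1, 4) → (-4, -1)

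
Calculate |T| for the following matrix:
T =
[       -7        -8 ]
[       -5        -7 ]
det(T) = 9

For a 2×2 matrix [[a, b], [c, d]], det = a*d - b*c.
det(T) = (-7)*(-7) - (-8)*(-5) = 49 - 40 = 9.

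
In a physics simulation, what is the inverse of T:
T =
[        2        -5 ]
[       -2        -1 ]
det(T) = -12
T⁻¹ =
[     1/12     -5/12 ]
[     -1/6      -1/6 ]

For a 2×2 matrix T = [[a, b], [c, d]] with det(T) ≠ 0, T⁻¹ = (1/det(T)) * [[d, -b], [-c, a]].
det(T) = (2)*(-1) - (-5)*(-2) = -2 - 10 = -12.
T⁻¹ = (1/-12) * [[-1, 5], [2, 2]].
Dividing each entry by -12 and reducing:
T⁻¹ =
[     1/12     -5/12 ]
[     -1/6      -1/6 ]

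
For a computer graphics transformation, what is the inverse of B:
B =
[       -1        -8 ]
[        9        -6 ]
det(B) = 78
B⁻¹ =
[    -1/13      4/39 ]
[    -3/26     -1/78 ]

For a 2×2 matrix B = [[a, b], [c, d]] with det(B) ≠ 0, B⁻¹ = (1/det(B)) * [[d, -b], [-c, a]].
det(B) = (-1)*(-6) - (-8)*(9) = 6 + 72 = 78.
B⁻¹ = (1/78) * [[-6, 8], [-9, -1]].
Dividing each entry by 78 and reducing:
B⁻¹ =
[    -1/13      4/39 ]
[    -3/26     -1/78 ]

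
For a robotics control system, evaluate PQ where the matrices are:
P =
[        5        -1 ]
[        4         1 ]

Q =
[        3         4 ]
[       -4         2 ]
PQ =
[       19        18 ]
[        8        18 ]

Matrix multiplication: (PQ)[i][j] = sum over k of P[i][k] * Q[k][j].
  (PQ)[0][0] = (5)*(3) + (-1)*(-4) = 19
  (PQ)[0][1] = (5)*(4) + (-1)*(2) = 18
  (PQ)[1][0] = (4)*(3) + (1)*(-4) = 8
  (PQ)[1][1] = (4)*(4) + (1)*(2) = 18
PQ =
[       19        18 ]
[        8        18 ]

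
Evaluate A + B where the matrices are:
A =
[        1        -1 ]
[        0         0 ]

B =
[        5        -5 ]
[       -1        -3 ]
A + B =
[        6        -6 ]
[       -1        -3 ]

Matrix addition is elementwise: (A+B)[i][j] = A[i][j] + B[i][j].
  (A+B)[0][0] = (1) + (5) = 6
  (A+B)[0][1] = (-1) + (-5) = -6
  (A+B)[1][0] = (0) + (-1) = -1
  (A+B)[1][1] = (0) + (-3) = -3
A + B =
[        6        -6 ]
[       -1        -3 ]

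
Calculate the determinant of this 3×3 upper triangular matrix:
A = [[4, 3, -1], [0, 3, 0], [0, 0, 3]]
36

The determinant of a triangular matrix is the product of its diagonal entries (the off-diagonal entries above the diagonal do not affect it).
det(A) = (4) * (3) * (3) = 36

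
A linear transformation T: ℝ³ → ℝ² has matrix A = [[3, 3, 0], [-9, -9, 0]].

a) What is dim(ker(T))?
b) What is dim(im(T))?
dim(ker) = 2, dim(im) = 1

Observe that row 2 = -3 × row 1 (so the rows are linearly dependent).
Thus rank(A) = 1 (only one linearly independent row).
dim(im(T)) = rank(A) = 1.
By the rank-nullity theorem applied to T: ℝ³ → ℝ², rank(A) + nullity(A) = 3 (the domain dimension), so dim(ker(T)) = 3 - 1 = 2.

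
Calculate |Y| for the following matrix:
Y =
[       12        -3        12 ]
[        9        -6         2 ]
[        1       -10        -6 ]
det(Y) = -504

Expand along row 0 (cofactor expansion): det(Y) = a*(e*i - f*h) - b*(d*i - f*g) + c*(d*h - e*g), where the 3×3 is [[a, b, c], [d, e, f], [g, h, i]].
Minor M_00 = (-6)*(-6) - (2)*(-10) = 36 + 20 = 56.
Minor M_01 = (9)*(-6) - (2)*(1) = -54 - 2 = -56.
Minor M_02 = (9)*(-10) - (-6)*(1) = -90 + 6 = -84.
det(Y) = (12)*(56) - (-3)*(-56) + (12)*(-84) = 672 - 168 - 1008 = -504.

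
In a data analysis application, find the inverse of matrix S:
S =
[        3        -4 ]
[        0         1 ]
det(S) = 3
S⁻¹ =
[      1/3       4/3 ]
[        0         1 ]

For a 2×2 matrix S = [[a, b], [c, d]] with det(S) ≠ 0, S⁻¹ = (1/det(S)) * [[d, -b], [-c, a]].
det(S) = (3)*(1) - (-4)*(0) = 3 - 0 = 3.
S⁻¹ = (1/3) * [[1, 4], [0, 3]].
Dividing each entry by 3 and reducing:
S⁻¹ =
[      1/3       4/3 ]
[        0         1 ]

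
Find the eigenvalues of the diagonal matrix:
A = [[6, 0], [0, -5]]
λ₁ = 6, λ₂ = -5

The characteristic polynomial of A is det(A - λI) = (6 - λ)(-5 - λ) = 0.
The roots are λ = 6 and λ = -5, so the eigenvalues are the diagonal entries.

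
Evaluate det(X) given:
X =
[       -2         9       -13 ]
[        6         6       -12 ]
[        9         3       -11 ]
det(X) = 150

Expand along row 0 (cofactor expansion): det(X) = a*(e*i - f*h) - b*(d*i - f*g) + c*(d*h - e*g), where the 3×3 is [[a, b, c], [d, e, f], [g, h, i]].
Minor M_00 = (6)*(-11) - (-12)*(3) = -66 + 36 = -30.
Minor M_01 = (6)*(-11) - (-12)*(9) = -66 + 108 = 42.
Minor M_02 = (6)*(3) - (6)*(9) = 18 - 54 = -36.
det(X) = (-2)*(-30) - (9)*(42) + (-13)*(-36) = 60 - 378 + 468 = 150.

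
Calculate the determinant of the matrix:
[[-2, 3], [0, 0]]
0

For a 2×2 matrix [[a, b], [c, d]], det = ad - bc
det = (-2)(0) - (3)(0) = 0 - 0 = 0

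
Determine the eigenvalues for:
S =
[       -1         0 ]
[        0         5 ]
λ = -1, 5

Solve det(S - λI) = 0. For a 2×2 matrix the characteristic equation is λ² - (trace)λ + det = 0.
trace(S) = a + d = -1 + 5 = 4.
det(S) = a*d - b*c = (-1)*(5) - (0)*(0) = -5 - 0 = -5.
Characteristic equation: λ² - (4)λ + (-5) = 0.
Discriminant = (4)² - 4*(-5) = 16 + 20 = 36.
λ = (4 ± √36) / 2 = (4 ± 6) / 2 = -1, 5.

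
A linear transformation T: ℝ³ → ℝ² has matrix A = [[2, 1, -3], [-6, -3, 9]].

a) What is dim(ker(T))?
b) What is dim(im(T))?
dim(ker) = 2, dim(im) = 1

Observe that row 2 = -3 × row 1 (so the rows are linearly dependent).
Thus rank(A) = 1 (only one linearly independent row).
dim(im(T)) = rank(A) = 1.
By the rank-nullity theorem applied to T: ℝ³ → ℝ², rank(A) + nullity(A) = 3 (the domain dimension), so dim(ker(T)) = 3 - 1 = 2.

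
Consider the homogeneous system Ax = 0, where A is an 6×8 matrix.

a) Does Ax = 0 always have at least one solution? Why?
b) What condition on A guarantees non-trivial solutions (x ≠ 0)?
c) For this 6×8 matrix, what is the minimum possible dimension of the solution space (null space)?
a) Yes, x = 0 is always a solution. b) When A has linearly dependent columns (rank < n). c) Minimum nullity = 2.

a) x = 0 satisfies A·0 = 0, so the zero vector is always a solution.
b) Non-trivial solutions exist iff the columns of A are linearly dependent, equivalently rank(A) < n (the number of columns).
c) By rank-nullity, rank(A) + nullity(A) = n = 8. Since A has only 6 rows, rank(A) ≤ 6, so nullity(A) ≥ 8 - 6 = 2.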